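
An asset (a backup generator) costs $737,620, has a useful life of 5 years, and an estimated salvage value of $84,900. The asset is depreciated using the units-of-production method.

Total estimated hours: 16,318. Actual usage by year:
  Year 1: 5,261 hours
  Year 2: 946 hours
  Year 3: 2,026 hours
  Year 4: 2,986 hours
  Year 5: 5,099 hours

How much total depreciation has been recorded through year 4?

Depreciable base = $737,620 − $84,900 = $652,720.
Rate = $652,720 / 16,318 hours = $40 per hour.
Year 1: 5,261 × $40 = $210,440. Book value $527,180.
Year 2: 946 × $40 = $37,840. Book value $489,340.
Year 3: 2,026 × $40 = $81,040. Book value $408,300.
Year 4: 2,986 × $40 = $119,440. Book value $288,860.
Accumulated through year 4 = $737,620 − $288,860 = $448,760.

$448,760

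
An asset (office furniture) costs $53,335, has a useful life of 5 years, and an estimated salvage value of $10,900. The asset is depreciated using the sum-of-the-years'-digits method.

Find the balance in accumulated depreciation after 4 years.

$39,606

Depreciable base = $53,335 − $10,900 = $42,435.
Sum of the years' digits = 5+4+3+2+1 = 15.
Year 1: $42,435 × 5/15 = $14,145. Book value $39,190.
Year 2: $42,435 × 4/15 = $11,316. Book value $27,874.
Year 3: $42,435 × 3/15 = $8,487. Book value $19,387.
Year 4: $42,435 × 2/15 = $5,658. Book value $13,729.
Accumulated through year 4 = $53,335 − $13,729 = $39,606.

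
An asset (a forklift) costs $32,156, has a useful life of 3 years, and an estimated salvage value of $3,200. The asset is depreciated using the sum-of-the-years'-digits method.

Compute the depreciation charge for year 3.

$4,826

Depreciable base = $32,156 − $3,200 = $28,956.
Sum of the years' digits = 3+2+1 = 6.
Year 1: $28,956 × 3/6 = $14,478. Book value $17,678.
Year 2: $28,956 × 2/6 = $9,652. Book value $8,026.
Year 3: $28,956 × 1/6 = $4,826. Book value $3,200.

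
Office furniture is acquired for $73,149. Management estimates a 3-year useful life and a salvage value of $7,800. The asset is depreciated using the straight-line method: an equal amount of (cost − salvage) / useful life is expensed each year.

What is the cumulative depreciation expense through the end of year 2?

$43,566

Depreciable base = $73,149 − $7,800 = $65,349.
Annual expense = $65,349 / 3 = $21,783.
End of year 1: book value $51,366.
End of year 2: book value $29,583.
Accumulated through year 2 = $73,149 − $29,583 = $43,566.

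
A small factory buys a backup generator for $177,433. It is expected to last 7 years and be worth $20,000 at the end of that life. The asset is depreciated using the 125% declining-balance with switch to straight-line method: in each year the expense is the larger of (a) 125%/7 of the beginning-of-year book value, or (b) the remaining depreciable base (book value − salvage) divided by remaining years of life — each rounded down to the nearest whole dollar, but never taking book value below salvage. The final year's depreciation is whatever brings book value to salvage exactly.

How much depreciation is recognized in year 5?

$19,586

Depreciable base = $177,433 − $20,000 = $157,433.
Year 1: DB = ⌊$177,433 × 125%/7⌋ = $31,684; SL = ⌊$157,433/7⌋ = $22,490 → take DB $31,684. Book value $145,749.
Year 2: DB = ⌊$145,749 × 125%/7⌋ = $26,026; SL = ⌊$125,749/6⌋ = $20,958 → take DB $26,026. Book value $119,723.
Year 3: DB = ⌊$119,723 × 125%/7⌋ = $21,379; SL = ⌊$99,723/5⌋ = $19,944 → take DB $21,379. Book value $98,344.
Year 4: DB = ⌊$98,344 × 125%/7⌋ = $17,561; SL = ⌊$78,344/4⌋ = $19,586 → take SL $19,586. Book value $78,758.
Year 5: DB = ⌊$78,758 × 125%/7⌋ = $14,063; SL = ⌊$58,758/3⌋ = $19,586 → take SL $19,586. Book value $59,172.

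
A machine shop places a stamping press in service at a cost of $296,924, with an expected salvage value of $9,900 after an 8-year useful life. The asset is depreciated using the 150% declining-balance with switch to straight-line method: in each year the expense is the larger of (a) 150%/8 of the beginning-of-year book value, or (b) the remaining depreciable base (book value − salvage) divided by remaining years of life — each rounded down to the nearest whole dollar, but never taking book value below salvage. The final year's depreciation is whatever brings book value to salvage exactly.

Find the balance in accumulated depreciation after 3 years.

$137,660

Depreciable base = $296,924 − $9,900 = $287,024.
Year 1: DB = ⌊$296,924 × 150%/8⌋ = $55,673; SL = ⌊$287,024/8⌋ = $35,878 → take DB $55,673. Book value $241,251.
Year 2: DB = ⌊$241,251 × 150%/8⌋ = $45,234; SL = ⌊$231,351/7⌋ = $33,050 → take DB $45,234. Book value $196,017.
Year 3: DB = ⌊$196,017 × 150%/8⌋ = $36,753; SL = ⌊$186,117/6⌋ = $31,019 → take DB $36,753. Book value $159,264.
Accumulated through year 3 = $296,924 − $159,264 = $137,660.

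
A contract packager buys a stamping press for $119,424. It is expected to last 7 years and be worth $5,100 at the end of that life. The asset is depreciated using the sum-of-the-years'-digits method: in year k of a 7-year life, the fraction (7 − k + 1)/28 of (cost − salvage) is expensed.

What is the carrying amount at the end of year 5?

$17,349

Depreciable base = $119,424 − $5,100 = $114,324.
Sum of the years' digits = 7+6+5+4+3+2+1 = 28.
Year 1: $114,324 × 7/28 = $28,581. Book value $90,843.
Year 2: $114,324 × 6/28 = $24,498. Book value $66,345.
Year 3: $114,324 × 5/28 = $20,415. Book value $45,930.
Year 4: $114,324 × 4/28 = $16,332. Book value $29,598.
Year 5: $114,324 × 3/28 = $12,249. Book value $17,349.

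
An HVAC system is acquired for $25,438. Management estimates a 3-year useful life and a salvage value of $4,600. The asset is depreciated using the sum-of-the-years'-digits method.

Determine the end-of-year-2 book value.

$8,073

Depreciable base = $25,438 − $4,600 = $20,838.
Sum of the years' digits = 3+2+1 = 6.
Year 1: $20,838 × 3/6 = $10,419. Book value $15,019.
Year 2: $20,838 × 2/6 = $6,946. Book value $8,073.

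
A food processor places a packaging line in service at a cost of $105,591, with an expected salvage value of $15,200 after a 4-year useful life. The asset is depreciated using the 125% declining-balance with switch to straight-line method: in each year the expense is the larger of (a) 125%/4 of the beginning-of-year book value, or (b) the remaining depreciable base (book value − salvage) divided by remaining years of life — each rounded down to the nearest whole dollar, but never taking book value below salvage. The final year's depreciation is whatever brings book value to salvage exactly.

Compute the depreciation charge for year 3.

$17,354

Depreciable base = $105,591 − $15,200 = $90,391.
Year 1: DB = ⌊$105,591 × 125%/4⌋ = $32,997; SL = ⌊$90,391/4⌋ = $22,597 → take DB $32,997. Book value $72,594.
Year 2: DB = ⌊$72,594 × 125%/4⌋ = $22,685; SL = ⌊$57,394/3⌋ = $19,131 → take DB $22,685. Book value $49,909.
Year 3: DB = ⌊$49,909 × 125%/4⌋ = $15,596; SL = ⌊$34,709/2⌋ = $17,354 → take SL $17,354. Book value $32,555.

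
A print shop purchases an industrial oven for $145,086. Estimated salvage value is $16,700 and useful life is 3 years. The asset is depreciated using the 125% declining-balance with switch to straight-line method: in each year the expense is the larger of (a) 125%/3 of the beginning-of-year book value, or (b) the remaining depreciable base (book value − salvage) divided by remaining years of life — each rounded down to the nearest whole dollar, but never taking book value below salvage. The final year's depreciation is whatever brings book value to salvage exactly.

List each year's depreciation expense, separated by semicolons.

$60,452; $35,264; $32,670

Depreciable base = $145,086 − $16,700 = $128,386.
Year 1: DB = ⌊$145,086 × 125%/3⌋ = $60,452; SL = ⌊$128,386/3⌋ = $42,795 → take DB $60,452. Book value $84,634.
Year 2: DB = ⌊$84,634 × 125%/3⌋ = $35,264; SL = ⌊$67,934/2⌋ = $33,967 → take DB $35,264. Book value $49,370.
Year 3 (final): $49,370 − $16,700 = $32,670. Book value $16,700.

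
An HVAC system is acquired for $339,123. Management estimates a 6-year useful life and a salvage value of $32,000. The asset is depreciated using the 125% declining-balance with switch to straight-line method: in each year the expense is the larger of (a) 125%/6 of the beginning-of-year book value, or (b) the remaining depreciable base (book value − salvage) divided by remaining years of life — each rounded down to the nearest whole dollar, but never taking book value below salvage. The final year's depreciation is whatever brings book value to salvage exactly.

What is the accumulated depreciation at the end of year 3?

$171,716

Depreciable base = $339,123 − $32,000 = $307,123.
Year 1: DB = ⌊$339,123 × 125%/6⌋ = $70,650; SL = ⌊$307,123/6⌋ = $51,187 → take DB $70,650. Book value $268,473.
Year 2: DB = ⌊$268,473 × 125%/6⌋ = $55,931; SL = ⌊$236,473/5⌋ = $47,294 → take DB $55,931. Book value $212,542.
Year 3: DB = ⌊$212,542 × 125%/6⌋ = $44,279; SL = ⌊$180,542/4⌋ = $45,135 → take SL $45,135. Book value $167,407.
Accumulated through year 3 = $339,123 − $167,407 = $171,716.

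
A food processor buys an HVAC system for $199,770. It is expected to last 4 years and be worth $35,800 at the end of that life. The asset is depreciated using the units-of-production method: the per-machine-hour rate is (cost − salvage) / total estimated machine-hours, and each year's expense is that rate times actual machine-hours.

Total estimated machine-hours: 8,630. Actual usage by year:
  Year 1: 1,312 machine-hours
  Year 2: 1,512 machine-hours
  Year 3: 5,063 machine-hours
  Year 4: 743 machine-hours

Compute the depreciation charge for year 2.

Depreciable base = $199,770 − $35,800 = $163,970.
Rate = $163,970 / 8,630 machine-hours = $19 per machine-hour.
Year 1: 1,312 × $19 = $24,928. Book value $174,842.
Year 2: 1,512 × $19 = $28,728. Book value $146,114.

$28,728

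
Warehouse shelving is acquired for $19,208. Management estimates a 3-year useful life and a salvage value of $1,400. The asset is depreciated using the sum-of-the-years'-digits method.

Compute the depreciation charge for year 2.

$5,936

Depreciable base = $19,208 − $1,400 = $17,808.
Sum of the years' digits = 3+2+1 = 6.
Year 1: $17,808 × 3/6 = $8,904. Book value $10,304.
Year 2: $17,808 × 2/6 = $5,936. Book value $4,368.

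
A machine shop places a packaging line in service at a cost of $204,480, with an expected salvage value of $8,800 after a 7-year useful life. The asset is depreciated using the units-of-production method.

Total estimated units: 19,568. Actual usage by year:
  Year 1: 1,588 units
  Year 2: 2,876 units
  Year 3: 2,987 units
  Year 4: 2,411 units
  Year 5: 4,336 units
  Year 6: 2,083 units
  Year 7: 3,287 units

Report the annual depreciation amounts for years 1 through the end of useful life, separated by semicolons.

$15,880; $28,760; $29,870; $24,110; $43,360; $20,830; $32,870

Depreciable base = $204,480 − $8,800 = $195,680.
Rate = $195,680 / 19,568 units = $10 per unit.
Year 1: 1,588 × $10 = $15,880. Book value $188,600.
Year 2: 2,876 × $10 = $28,760. Book value $159,840.
Year 3: 2,987 × $10 = $29,870. Book value $129,970.
Year 4: 2,411 × $10 = $24,110. Book value $105,860.
Year 5: 4,336 × $10 = $43,360. Book value $62,500.
Year 6: 2,083 × $10 = $20,830. Book value $41,670.
Year 7: 3,287 × $10 = $32,870. Book value $8,800.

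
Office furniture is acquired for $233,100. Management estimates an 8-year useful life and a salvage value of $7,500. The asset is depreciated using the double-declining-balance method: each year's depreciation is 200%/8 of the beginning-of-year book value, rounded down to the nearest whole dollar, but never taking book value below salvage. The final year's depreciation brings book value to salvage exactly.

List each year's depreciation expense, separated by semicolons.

$58,275; $43,706; $32,779; $24,585; $18,438; $13,829; $10,372; $23,616

Depreciable base = $233,100 − $7,500 = $225,600.
Year 1: ⌊$233,100 × 200%/8⌋ = $58,275. Book value $174,825.
Year 2: ⌊$174,825 × 200%/8⌋ = $43,706. Book value $131,119.
Year 3: ⌊$131,119 × 200%/8⌋ = $32,779. Book value $98,340.
Year 4: ⌊$98,340 × 200%/8⌋ = $24,585. Book value $73,755.
Year 5: ⌊$73,755 × 200%/8⌋ = $18,438. Book value $55,317.
Year 6: ⌊$55,317 × 200%/8⌋ = $13,829. Book value $41,488.
Year 7: ⌊$41,488 × 200%/8⌋ = $10,372. Book value $31,116.
Year 8 (final): $31,116 − $7,500 = $23,616. Book value $7,500.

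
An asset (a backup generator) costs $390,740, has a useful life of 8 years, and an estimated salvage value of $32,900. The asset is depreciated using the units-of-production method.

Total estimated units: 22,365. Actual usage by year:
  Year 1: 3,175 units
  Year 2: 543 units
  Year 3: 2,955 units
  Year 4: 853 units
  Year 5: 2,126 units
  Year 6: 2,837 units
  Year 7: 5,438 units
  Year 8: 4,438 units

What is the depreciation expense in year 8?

Depreciable base = $390,740 − $32,900 = $357,840.
Rate = $357,840 / 22,365 units = $16 per unit.
Year 1: 3,175 × $16 = $50,800. Book value $339,940.
Year 2: 543 × $16 = $8,688. Book value $331,252.
Year 3: 2,955 × $16 = $47,280. Book value $283,972.
Year 4: 853 × $16 = $13,648. Book value $270,324.
Year 5: 2,126 × $16 = $34,016. Book value $236,308.
Year 6: 2,837 × $16 = $45,392. Book value $190,916.
Year 7: 5,438 × $16 = $87,008. Book value $103,908.
Year 8: 4,438 × $16 = $71,008. Book value $32,900.

$71,008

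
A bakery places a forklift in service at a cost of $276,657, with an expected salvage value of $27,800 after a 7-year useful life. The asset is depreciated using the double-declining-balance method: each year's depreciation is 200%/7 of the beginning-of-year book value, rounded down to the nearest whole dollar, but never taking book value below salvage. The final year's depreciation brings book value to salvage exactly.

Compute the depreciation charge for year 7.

Depreciable base = $276,657 − $27,800 = $248,857.
Year 1: ⌊$276,657 × 200%/7⌋ = $79,044. Book value $197,613.
Year 2: ⌊$197,613 × 200%/7⌋ = $56,460. Book value $141,153.
Year 3: ⌊$141,153 × 200%/7⌋ = $40,329. Book value $100,824.
Year 4: ⌊$100,824 × 200%/7⌋ = $28,806. Book value $72,018.
Year 5: ⌊$72,018 × 200%/7⌋ = $20,576. Book value $51,442.
Year 6: ⌊$51,442 × 200%/7⌋ = $14,697. Book value $36,745.
Year 7 (final): $36,745 − $27,800 = $8,945. Book value $27,800.

$8,945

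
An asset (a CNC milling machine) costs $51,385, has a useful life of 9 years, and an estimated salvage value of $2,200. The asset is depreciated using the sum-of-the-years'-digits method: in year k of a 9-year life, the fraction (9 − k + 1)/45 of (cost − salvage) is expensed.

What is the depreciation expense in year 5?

$5,465

Depreciable base = $51,385 − $2,200 = $49,185.
Sum of the years' digits = 9+8+7+6+5+4+3+2+1 = 45.
Year 1: $49,185 × 9/45 = $9,837. Book value $41,548.
Year 2: $49,185 × 8/45 = $8,744. Book value $32,804.
Year 3: $49,185 × 7/45 = $7,651. Book value $25,153.
Year 4: $49,185 × 6/45 = $6,558. Book value $18,595.
Year 5: $49,185 × 5/45 = $5,465. Book value $13,130.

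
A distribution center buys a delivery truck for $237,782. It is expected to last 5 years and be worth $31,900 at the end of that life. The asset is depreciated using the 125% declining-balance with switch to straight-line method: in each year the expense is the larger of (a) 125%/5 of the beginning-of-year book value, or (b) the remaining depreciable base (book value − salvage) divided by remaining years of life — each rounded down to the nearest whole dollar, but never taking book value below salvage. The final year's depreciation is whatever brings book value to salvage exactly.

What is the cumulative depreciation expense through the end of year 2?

$104,029

Depreciable base = $237,782 − $31,900 = $205,882.
Year 1: DB = ⌊$237,782 × 125%/5⌋ = $59,445; SL = ⌊$205,882/5⌋ = $41,176 → take DB $59,445. Book value $178,337.
Year 2: DB = ⌊$178,337 × 125%/5⌋ = $44,584; SL = ⌊$146,437/4⌋ = $36,609 → take DB $44,584. Book value $133,753.
Accumulated through year 2 = $237,782 − $133,753 = $104,029.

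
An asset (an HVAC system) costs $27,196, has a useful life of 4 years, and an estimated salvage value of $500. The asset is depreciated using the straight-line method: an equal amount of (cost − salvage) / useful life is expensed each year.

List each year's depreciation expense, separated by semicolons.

$6,674; $6,674; $6,674; $6,674

Depreciable base = $27,196 − $500 = $26,696.
Annual expense = $26,696 / 4 = $6,674.
End of year 1: book value $20,522.
End of year 2: book value $13,848.
End of year 3: book value $7,174.
End of year 4: book value $500.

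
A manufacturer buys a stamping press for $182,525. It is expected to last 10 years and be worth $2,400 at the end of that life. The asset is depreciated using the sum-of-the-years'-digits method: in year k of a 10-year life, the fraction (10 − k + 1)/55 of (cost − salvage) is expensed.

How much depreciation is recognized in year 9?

$6,550

Depreciable base = $182,525 − $2,400 = $180,125.
Sum of the years' digits = 10+9+8+7+6+5+4+3+2+1 = 55.
Year 1: $180,125 × 10/55 = $32,750. Book value $149,775.
Year 2: $180,125 × 9/55 = $29,475. Book value $120,300.
Year 3: $180,125 × 8/55 = $26,200. Book value $94,100.
Year 4: $180,125 × 7/55 = $22,925. Book value $71,175.
Year 5: $180,125 × 6/55 = $19,650. Book value $51,525.
Year 6: $180,125 × 5/55 = $16,375. Book value $35,150.
Year 7: $180,125 × 4/55 = $13,100. Book value $22,050.
Year 8: $180,125 × 3/55 = $9,825. Book value $12,225.
Year 9: $180,125 × 2/55 = $6,550. Book value $5,675.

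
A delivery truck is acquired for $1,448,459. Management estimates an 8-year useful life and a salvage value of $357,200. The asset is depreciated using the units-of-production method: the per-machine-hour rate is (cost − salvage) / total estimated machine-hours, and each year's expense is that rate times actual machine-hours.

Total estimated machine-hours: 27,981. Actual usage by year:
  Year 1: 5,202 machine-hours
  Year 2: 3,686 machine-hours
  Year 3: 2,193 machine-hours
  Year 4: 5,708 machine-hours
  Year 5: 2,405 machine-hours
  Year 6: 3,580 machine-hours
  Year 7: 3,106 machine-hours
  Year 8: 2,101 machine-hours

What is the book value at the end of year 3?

$1,016,300

Depreciable base = $1,448,459 − $357,200 = $1,091,259.
Rate = $1,091,259 / 27,981 machine-hours = $39 per machine-hour.
Year 1: 5,202 × $39 = $202,878. Book value $1,245,581.
Year 2: 3,686 × $39 = $143,754. Book value $1,101,827.
Year 3: 2,193 × $39 = $85,527. Book value $1,016,300.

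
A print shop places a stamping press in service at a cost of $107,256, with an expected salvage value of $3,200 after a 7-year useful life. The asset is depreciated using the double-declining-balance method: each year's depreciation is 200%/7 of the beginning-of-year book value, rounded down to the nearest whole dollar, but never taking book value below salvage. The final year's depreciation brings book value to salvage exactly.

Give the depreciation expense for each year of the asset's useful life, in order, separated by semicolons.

Depreciable base = $107,256 − $3,200 = $104,056.
Year 1: ⌊$107,256 × 200%/7⌋ = $30,644. Book value $76,612.
Year 2: ⌊$76,612 × 200%/7⌋ = $21,889. Book value $54,723.
Year 3: ⌊$54,723 × 200%/7⌋ = $15,635. Book value $39,088.
Year 4: ⌊$39,088 × 200%/7⌋ = $11,168. Book value $27,920.
Year 5: ⌊$27,920 × 200%/7⌋ = $7,977. Book value $19,943.
Year 6: ⌊$19,943 × 200%/7⌋ = $5,698. Book value $14,245.
Year 7 (final): $14,245 − $3,200 = $11,045. Book value $3,200.

$30,644; $21,889; $15,635; $11,168; $7,977; $5,698; $11,045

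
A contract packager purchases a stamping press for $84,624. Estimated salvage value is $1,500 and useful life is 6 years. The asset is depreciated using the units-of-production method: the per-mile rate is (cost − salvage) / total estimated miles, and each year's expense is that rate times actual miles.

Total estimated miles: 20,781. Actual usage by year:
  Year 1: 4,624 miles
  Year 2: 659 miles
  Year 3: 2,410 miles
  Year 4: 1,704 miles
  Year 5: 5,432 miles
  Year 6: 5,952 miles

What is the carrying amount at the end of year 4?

Depreciable base = $84,624 − $1,500 = $83,124.
Rate = $83,124 / 20,781 miles = $4 per mile.
Year 1: 4,624 × $4 = $18,496. Book value $66,128.
Year 2: 659 × $4 = $2,636. Book value $63,492.
Year 3: 2,410 × $4 = $9,640. Book value $53,852.
Year 4: 1,704 × $4 = $6,816. Book value $47,036.

$47,036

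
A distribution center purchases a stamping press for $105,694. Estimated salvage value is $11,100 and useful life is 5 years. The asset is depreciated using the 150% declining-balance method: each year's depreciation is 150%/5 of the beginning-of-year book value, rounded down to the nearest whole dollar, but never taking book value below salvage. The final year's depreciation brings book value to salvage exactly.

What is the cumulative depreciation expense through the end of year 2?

$53,903

Depreciable base = $105,694 − $11,100 = $94,594.
Year 1: ⌊$105,694 × 150%/5⌋ = $31,708. Book value $73,986.
Year 2: ⌊$73,986 × 150%/5⌋ = $22,195. Book value $51,791.
Accumulated through year 2 = $105,694 − $51,791 = $53,903.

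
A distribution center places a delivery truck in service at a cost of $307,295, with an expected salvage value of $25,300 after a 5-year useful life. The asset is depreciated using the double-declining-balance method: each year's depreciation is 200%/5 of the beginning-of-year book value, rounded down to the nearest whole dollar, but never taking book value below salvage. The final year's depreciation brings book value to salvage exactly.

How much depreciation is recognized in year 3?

Depreciable base = $307,295 − $25,300 = $281,995.
Year 1: ⌊$307,295 × 200%/5⌋ = $122,918. Book value $184,377.
Year 2: ⌊$184,377 × 200%/5⌋ = $73,750. Book value $110,627.
Year 3: ⌊$110,627 × 200%/5⌋ = $44,250. Book value $66,377.

$44,250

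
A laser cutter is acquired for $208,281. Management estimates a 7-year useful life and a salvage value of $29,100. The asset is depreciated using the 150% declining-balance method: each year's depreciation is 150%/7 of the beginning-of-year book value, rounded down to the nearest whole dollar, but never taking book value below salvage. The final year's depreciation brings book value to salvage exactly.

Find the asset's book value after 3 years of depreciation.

$101,030

Depreciable base = $208,281 − $29,100 = $179,181.
Year 1: ⌊$208,281 × 150%/7⌋ = $44,631. Book value $163,650.
Year 2: ⌊$163,650 × 150%/7⌋ = $35,067. Book value $128,583.
Year 3: ⌊$128,583 × 150%/7⌋ = $27,553. Book value $101,030.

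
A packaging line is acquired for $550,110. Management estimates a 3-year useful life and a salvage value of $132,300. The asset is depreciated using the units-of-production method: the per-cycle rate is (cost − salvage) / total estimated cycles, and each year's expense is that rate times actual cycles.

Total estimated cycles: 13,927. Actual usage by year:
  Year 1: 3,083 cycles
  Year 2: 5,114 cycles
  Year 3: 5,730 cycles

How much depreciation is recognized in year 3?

Depreciable base = $550,110 − $132,300 = $417,810.
Rate = $417,810 / 13,927 cycles = $30 per cycle.
Year 1: 3,083 × $30 = $92,490. Book value $457,620.
Year 2: 5,114 × $30 = $153,420. Book value $304,200.
Year 3: 5,730 × $30 = $171,900. Book value $132,300.

$171,900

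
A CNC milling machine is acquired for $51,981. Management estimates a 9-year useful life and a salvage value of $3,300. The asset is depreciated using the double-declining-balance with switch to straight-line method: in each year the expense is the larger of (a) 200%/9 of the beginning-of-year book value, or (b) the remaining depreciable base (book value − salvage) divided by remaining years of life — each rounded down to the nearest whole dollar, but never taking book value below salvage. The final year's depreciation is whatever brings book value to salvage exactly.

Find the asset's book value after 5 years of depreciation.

$14,796

Depreciable base = $51,981 − $3,300 = $48,681.
Year 1: DB = ⌊$51,981 × 200%/9⌋ = $11,551; SL = ⌊$48,681/9⌋ = $5,409 → take DB $11,551. Book value $40,430.
Year 2: DB = ⌊$40,430 × 200%/9⌋ = $8,984; SL = ⌊$37,130/8⌋ = $4,641 → take DB $8,984. Book value $31,446.
Year 3: DB = ⌊$31,446 × 200%/9⌋ = $6,988; SL = ⌊$28,146/7⌋ = $4,020 → take DB $6,988. Book value $24,458.
Year 4: DB = ⌊$24,458 × 200%/9⌋ = $5,435; SL = ⌊$21,158/6⌋ = $3,526 → take DB $5,435. Book value $19,023.
Year 5: DB = ⌊$19,023 × 200%/9⌋ = $4,227; SL = ⌊$15,723/5⌋ = $3,144 → take DB $4,227. Book value $14,796.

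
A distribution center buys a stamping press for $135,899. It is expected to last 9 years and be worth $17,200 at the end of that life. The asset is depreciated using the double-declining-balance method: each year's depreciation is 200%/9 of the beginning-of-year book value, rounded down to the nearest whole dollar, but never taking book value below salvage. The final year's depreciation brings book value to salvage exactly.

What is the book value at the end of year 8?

Depreciable base = $135,899 − $17,200 = $118,699.
Year 1: ⌊$135,899 × 200%/9⌋ = $30,199. Book value $105,700.
Year 2: ⌊$105,700 × 200%/9⌋ = $23,488. Book value $82,212.
Year 3: ⌊$82,212 × 200%/9⌋ = $18,269. Book value $63,943.
Year 4: ⌊$63,943 × 200%/9⌋ = $14,209. Book value $49,734.
Year 5: ⌊$49,734 × 200%/9⌋ = $11,052. Book value $38,682.
Year 6: ⌊$38,682 × 200%/9⌋ = $8,596. Book value $30,086.
Year 7: ⌊$30,086 × 200%/9⌋ = $6,685. Book value $23,401.
Year 8: ⌊$23,401 × 200%/9⌋ = $5,200. Book value $18,201.

$18,201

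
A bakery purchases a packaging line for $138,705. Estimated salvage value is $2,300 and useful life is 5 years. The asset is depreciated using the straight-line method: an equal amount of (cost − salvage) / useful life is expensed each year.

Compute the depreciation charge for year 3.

Depreciable base = $138,705 − $2,300 = $136,405.
Annual expense = $136,405 / 5 = $27,281.

$27,281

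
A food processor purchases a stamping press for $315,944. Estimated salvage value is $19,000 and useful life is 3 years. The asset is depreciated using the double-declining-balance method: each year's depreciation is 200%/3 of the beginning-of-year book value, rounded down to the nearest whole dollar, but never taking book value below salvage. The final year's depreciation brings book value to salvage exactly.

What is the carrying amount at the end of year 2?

$35,105

Depreciable base = $315,944 − $19,000 = $296,944.
Year 1: ⌊$315,944 × 200%/3⌋ = $210,629. Book value $105,315.
Year 2: ⌊$105,315 × 200%/3⌋ = $70,210. Book value $35,105.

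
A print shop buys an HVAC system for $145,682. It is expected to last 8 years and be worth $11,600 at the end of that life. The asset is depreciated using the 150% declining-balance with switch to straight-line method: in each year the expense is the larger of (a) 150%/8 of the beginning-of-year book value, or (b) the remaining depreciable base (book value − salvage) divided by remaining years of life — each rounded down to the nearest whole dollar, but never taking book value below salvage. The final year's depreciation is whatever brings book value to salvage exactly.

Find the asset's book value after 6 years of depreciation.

$37,546

Depreciable base = $145,682 − $11,600 = $134,082.
Year 1: DB = ⌊$145,682 × 150%/8⌋ = $27,315; SL = ⌊$134,082/8⌋ = $16,760 → take DB $27,315. Book value $118,367.
Year 2: DB = ⌊$118,367 × 150%/8⌋ = $22,193; SL = ⌊$106,767/7⌋ = $15,252 → take DB $22,193. Book value $96,174.
Year 3: DB = ⌊$96,174 × 150%/8⌋ = $18,032; SL = ⌊$84,574/6⌋ = $14,095 → take DB $18,032. Book value $78,142.
Year 4: DB = ⌊$78,142 × 150%/8⌋ = $14,651; SL = ⌊$66,542/5⌋ = $13,308 → take DB $14,651. Book value $63,491.
Year 5: DB = ⌊$63,491 × 150%/8⌋ = $11,904; SL = ⌊$51,891/4⌋ = $12,972 → take SL $12,972. Book value $50,519.
Year 6: DB = ⌊$50,519 × 150%/8⌋ = $9,472; SL = ⌊$38,919/3⌋ = $12,973 → take SL $12,973. Book value $37,546.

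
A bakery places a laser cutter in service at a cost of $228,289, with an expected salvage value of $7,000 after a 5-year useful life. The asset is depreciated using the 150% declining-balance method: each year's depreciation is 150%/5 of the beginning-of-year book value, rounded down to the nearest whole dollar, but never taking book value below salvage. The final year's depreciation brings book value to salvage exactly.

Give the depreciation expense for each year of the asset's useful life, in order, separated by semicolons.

Depreciable base = $228,289 − $7,000 = $221,289.
Year 1: ⌊$228,289 × 150%/5⌋ = $68,486. Book value $159,803.
Year 2: ⌊$159,803 × 150%/5⌋ = $47,940. Book value $111,863.
Year 3: ⌊$111,863 × 150%/5⌋ = $33,558. Book value $78,305.
Year 4: ⌊$78,305 × 150%/5⌋ = $23,491. Book value $54,814.
Year 5 (final): $54,814 − $7,000 = $47,814. Book value $7,000.

$68,486; $47,940; $33,558; $23,491; $47,814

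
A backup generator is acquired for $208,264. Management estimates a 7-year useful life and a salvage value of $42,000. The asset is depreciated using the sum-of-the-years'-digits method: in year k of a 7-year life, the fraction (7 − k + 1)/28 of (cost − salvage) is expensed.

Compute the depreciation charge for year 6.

Depreciable base = $208,264 − $42,000 = $166,264.
Sum of the years' digits = 7+6+5+4+3+2+1 = 28.
Year 1: $166,264 × 7/28 = $41,566. Book value $166,698.
Year 2: $166,264 × 6/28 = $35,628. Book value $131,070.
Year 3: $166,264 × 5/28 = $29,690. Book value $101,380.
Year 4: $166,264 × 4/28 = $23,752. Book value $77,628.
Year 5: $166,264 × 3/28 = $17,814. Book value $59,814.
Year 6: $166,264 × 2/28 = $11,876. Book value $47,938.

$11,876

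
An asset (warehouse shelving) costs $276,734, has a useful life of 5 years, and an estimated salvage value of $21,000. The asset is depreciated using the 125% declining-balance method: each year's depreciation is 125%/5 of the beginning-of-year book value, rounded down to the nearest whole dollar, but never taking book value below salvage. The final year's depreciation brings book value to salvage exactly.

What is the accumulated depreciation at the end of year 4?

Depreciable base = $276,734 − $21,000 = $255,734.
Year 1: ⌊$276,734 × 125%/5⌋ = $69,183. Book value $207,551.
Year 2: ⌊$207,551 × 125%/5⌋ = $51,887. Book value $155,664.
Year 3: ⌊$155,664 × 125%/5⌋ = $38,916. Book value $116,748.
Year 4: ⌊$116,748 × 125%/5⌋ = $29,187. Book value $87,561.
Accumulated through year 4 = $276,734 − $87,561 = $189,173.

$189,173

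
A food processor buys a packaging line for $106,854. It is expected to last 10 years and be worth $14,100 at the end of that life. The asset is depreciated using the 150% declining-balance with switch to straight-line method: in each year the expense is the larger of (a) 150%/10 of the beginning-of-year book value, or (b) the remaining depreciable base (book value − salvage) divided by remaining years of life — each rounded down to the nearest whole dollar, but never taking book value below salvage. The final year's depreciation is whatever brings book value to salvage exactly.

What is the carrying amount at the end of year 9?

Depreciable base = $106,854 − $14,100 = $92,754.
Year 1: DB = ⌊$106,854 × 150%/10⌋ = $16,028; SL = ⌊$92,754/10⌋ = $9,275 → take DB $16,028. Book value $90,826.
Year 2: DB = ⌊$90,826 × 150%/10⌋ = $13,623; SL = ⌊$76,726/9⌋ = $8,525 → take DB $13,623. Book value $77,203.
Year 3: DB = ⌊$77,203 × 150%/10⌋ = $11,580; SL = ⌊$63,103/8⌋ = $7,887 → take DB $11,580. Book value $65,623.
Year 4: DB = ⌊$65,623 × 150%/10⌋ = $9,843; SL = ⌊$51,523/7⌋ = $7,360 → take DB $9,843. Book value $55,780.
Year 5: DB = ⌊$55,780 × 150%/10⌋ = $8,367; SL = ⌊$41,680/6⌋ = $6,946 → take DB $8,367. Book value $47,413.
Year 6: DB = ⌊$47,413 × 150%/10⌋ = $7,111; SL = ⌊$33,313/5⌋ = $6,662 → take DB $7,111. Book value $40,302.
Year 7: DB = ⌊$40,302 × 150%/10⌋ = $6,045; SL = ⌊$26,202/4⌋ = $6,550 → take SL $6,550. Book value $33,752.
Year 8: DB = ⌊$33,752 × 150%/10⌋ = $5,062; SL = ⌊$19,652/3⌋ = $6,550 → take SL $6,550. Book value $27,202.
Year 9: DB = ⌊$27,202 × 150%/10⌋ = $4,080; SL = ⌊$13,102/2⌋ = $6,551 → take SL $6,551. Book value $20,651.

$20,651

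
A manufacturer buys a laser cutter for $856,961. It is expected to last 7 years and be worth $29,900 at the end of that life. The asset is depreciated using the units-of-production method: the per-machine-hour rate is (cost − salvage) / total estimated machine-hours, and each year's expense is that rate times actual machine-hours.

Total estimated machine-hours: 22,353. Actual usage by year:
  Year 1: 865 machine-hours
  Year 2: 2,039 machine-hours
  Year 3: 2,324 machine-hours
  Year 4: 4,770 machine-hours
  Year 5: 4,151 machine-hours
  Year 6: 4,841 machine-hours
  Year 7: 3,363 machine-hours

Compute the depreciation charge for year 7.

Depreciable base = $856,961 − $29,900 = $827,061.
Rate = $827,061 / 22,353 machine-hours = $37 per machine-hour.
Year 1: 865 × $37 = $32,005. Book value $824,956.
Year 2: 2,039 × $37 = $75,443. Book value $749,513.
Year 3: 2,324 × $37 = $85,988. Book value $663,525.
Year 4: 4,770 × $37 = $176,490. Book value $487,035.
Year 5: 4,151 × $37 = $153,587. Book value $333,448.
Year 6: 4,841 × $37 = $179,117. Book value $154,331.
Year 7: 3,363 × $37 = $124,431. Book value $29,900.

$124,431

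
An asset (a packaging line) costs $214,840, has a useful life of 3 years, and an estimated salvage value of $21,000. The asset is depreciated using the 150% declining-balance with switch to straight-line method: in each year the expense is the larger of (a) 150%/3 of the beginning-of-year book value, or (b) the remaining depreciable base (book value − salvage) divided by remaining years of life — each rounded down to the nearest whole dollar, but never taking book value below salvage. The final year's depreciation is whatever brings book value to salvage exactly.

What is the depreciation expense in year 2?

Depreciable base = $214,840 − $21,000 = $193,840.
Year 1: DB = ⌊$214,840 × 150%/3⌋ = $107,420; SL = ⌊$193,840/3⌋ = $64,613 → take DB $107,420. Book value $107,420.
Year 2: DB = ⌊$107,420 × 150%/3⌋ = $53,710; SL = ⌊$86,420/2⌋ = $43,210 → take DB $53,710. Book value $53,710.

$53,710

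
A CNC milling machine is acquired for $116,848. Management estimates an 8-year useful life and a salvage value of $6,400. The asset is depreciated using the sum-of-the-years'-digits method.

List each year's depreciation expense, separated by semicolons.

$24,544; $21,476; $18,408; $15,340; $12,272; $9,204; $6,136; $3,068

Depreciable base = $116,848 − $6,400 = $110,448.
Sum of the years' digits = 8+7+6+5+4+3+2+1 = 36.
Year 1: $110,448 × 8/36 = $24,544. Book value $92,304.
Year 2: $110,448 × 7/36 = $21,476. Book value $70,828.
Year 3: $110,448 × 6/36 = $18,408. Book value $52,420.
Year 4: $110,448 × 5/36 = $15,340. Book value $37,080.
Year 5: $110,448 × 4/36 = $12,272. Book value $24,808.
Year 6: $110,448 × 3/36 = $9,204. Book value $15,604.
Year 7: $110,448 × 2/36 = $6,136. Book value $9,468.
Year 8: $110,448 × 1/36 = $3,068. Book value $6,400.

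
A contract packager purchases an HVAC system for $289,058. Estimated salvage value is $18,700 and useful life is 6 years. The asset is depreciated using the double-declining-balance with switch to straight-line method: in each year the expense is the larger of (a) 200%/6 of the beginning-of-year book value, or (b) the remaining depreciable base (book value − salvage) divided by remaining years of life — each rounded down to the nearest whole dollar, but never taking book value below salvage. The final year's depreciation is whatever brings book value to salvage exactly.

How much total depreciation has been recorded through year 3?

Depreciable base = $289,058 − $18,700 = $270,358.
Year 1: DB = ⌊$289,058 × 200%/6⌋ = $96,352; SL = ⌊$270,358/6⌋ = $45,059 → take DB $96,352. Book value $192,706.
Year 2: DB = ⌊$192,706 × 200%/6⌋ = $64,235; SL = ⌊$174,006/5⌋ = $34,801 → take DB $64,235. Book value $128,471.
Year 3: DB = ⌊$128,471 × 200%/6⌋ = $42,823; SL = ⌊$109,771/4⌋ = $27,442 → take DB $42,823. Book value $85,648.
Accumulated through year 3 = $289,058 − $85,648 = $203,410.

$203,410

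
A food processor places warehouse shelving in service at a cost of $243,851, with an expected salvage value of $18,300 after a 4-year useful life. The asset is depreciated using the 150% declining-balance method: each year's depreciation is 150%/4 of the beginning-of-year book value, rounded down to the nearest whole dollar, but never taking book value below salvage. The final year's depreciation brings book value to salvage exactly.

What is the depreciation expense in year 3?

Depreciable base = $243,851 − $18,300 = $225,551.
Year 1: ⌊$243,851 × 150%/4⌋ = $91,444. Book value $152,407.
Year 2: ⌊$152,407 × 150%/4⌋ = $57,152. Book value $95,255.
Year 3: ⌊$95,255 × 150%/4⌋ = $35,720. Book value $59,535.

$35,720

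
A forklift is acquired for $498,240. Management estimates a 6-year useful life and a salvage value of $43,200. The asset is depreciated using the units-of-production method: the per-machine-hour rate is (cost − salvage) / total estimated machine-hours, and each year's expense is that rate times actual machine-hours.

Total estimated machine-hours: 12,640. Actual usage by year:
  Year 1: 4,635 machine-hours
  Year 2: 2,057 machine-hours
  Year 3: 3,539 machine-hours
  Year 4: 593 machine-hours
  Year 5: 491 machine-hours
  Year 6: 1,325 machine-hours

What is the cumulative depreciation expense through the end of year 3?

Depreciable base = $498,240 − $43,200 = $455,040.
Rate = $455,040 / 12,640 machine-hours = $36 per machine-hour.
Year 1: 4,635 × $36 = $166,860. Book value $331,380.
Year 2: 2,057 × $36 = $74,052. Book value $257,328.
Year 3: 3,539 × $36 = $127,404. Book value $129,924.
Accumulated through year 3 = $498,240 − $129,924 = $368,316.

$368,316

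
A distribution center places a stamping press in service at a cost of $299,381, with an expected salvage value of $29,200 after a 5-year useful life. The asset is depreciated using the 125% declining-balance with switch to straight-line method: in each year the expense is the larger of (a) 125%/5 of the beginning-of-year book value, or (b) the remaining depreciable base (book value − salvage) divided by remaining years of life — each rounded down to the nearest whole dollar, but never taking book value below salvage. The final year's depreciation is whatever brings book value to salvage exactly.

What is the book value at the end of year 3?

$122,002

Depreciable base = $299,381 − $29,200 = $270,181.
Year 1: DB = ⌊$299,381 × 125%/5⌋ = $74,845; SL = ⌊$270,181/5⌋ = $54,036 → take DB $74,845. Book value $224,536.
Year 2: DB = ⌊$224,536 × 125%/5⌋ = $56,134; SL = ⌊$195,336/4⌋ = $48,834 → take DB $56,134. Book value $168,402.
Year 3: DB = ⌊$168,402 × 125%/5⌋ = $42,100; SL = ⌊$139,202/3⌋ = $46,400 → take SL $46,400. Book value $122,002.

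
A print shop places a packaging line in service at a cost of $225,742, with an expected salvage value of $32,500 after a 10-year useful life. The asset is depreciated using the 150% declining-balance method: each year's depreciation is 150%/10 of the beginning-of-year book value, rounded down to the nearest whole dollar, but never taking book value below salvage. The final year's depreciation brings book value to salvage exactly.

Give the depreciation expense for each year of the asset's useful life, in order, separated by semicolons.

$33,861; $28,782; $24,464; $20,795; $17,676; $15,024; $12,771; $10,855; $9,227; $19,787

Depreciable base = $225,742 − $32,500 = $193,242.
Year 1: ⌊$225,742 × 150%/10⌋ = $33,861. Book value $191,881.
Year 2: ⌊$191,881 × 150%/10⌋ = $28,782. Book value $163,099.
Year 3: ⌊$163,099 × 150%/10⌋ = $24,464. Book value $138,635.
Year 4: ⌊$138,635 × 150%/10⌋ = $20,795. Book value $117,840.
Year 5: ⌊$117,840 × 150%/10⌋ = $17,676. Book value $100,164.
Year 6: ⌊$100,164 × 150%/10⌋ = $15,024. Book value $85,140.
Year 7: ⌊$85,140 × 150%/10⌋ = $12,771. Book value $72,369.
Year 8: ⌊$72,369 × 150%/10⌋ = $10,855. Book value $61,514.
Year 9: ⌊$61,514 × 150%/10⌋ = $9,227. Book value $52,287.
Year 10 (final): $52,287 − $32,500 = $19,787. Book value $32,500.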